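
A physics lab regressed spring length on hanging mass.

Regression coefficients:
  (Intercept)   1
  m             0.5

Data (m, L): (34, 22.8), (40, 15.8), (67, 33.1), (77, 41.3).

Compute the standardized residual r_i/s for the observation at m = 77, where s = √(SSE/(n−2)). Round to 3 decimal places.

0.342

m=34: L̂ = 1 + 0.5·34 = 18; r = 22.8 − 18 = 4.8
m=40: L̂ = 1 + 0.5·40 = 21; r = 15.8 − 21 = -5.2
m=67: L̂ = 1 + 0.5·67 = 34.5; r = 33.1 − 34.5 = -1.4
m=77: L̂ = 1 + 0.5·77 = 39.5; r = 41.3 − 39.5 = 1.8
SSE = 23.04 + 27.04 + 1.96 + 3.24 = 55.28
s = √(55.28/2) = 5.25738
r/s = 1.8 / 5.25738 = 0.342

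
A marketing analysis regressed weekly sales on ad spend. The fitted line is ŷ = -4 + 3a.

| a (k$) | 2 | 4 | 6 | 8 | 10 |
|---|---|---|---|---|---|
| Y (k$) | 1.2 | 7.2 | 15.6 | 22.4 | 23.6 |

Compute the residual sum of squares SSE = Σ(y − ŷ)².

SSE = 15.36

a=2: ŷ = -4 + 3·2 = 2; r = 1.2 − 2 = -0.8
a=4: ŷ = -4 + 3·4 = 8; r = 7.2 − 8 = -0.8
a=6: ŷ = -4 + 3·6 = 14; r = 15.6 − 14 = 1.6
a=8: ŷ = -4 + 3·8 = 20; r = 22.4 − 20 = 2.4
a=10: ŷ = -4 + 3·10 = 26; r = 23.6 − 26 = -2.4
SSE = 0.64 + 0.64 + 2.56 + 5.76 + 5.76 = 15.36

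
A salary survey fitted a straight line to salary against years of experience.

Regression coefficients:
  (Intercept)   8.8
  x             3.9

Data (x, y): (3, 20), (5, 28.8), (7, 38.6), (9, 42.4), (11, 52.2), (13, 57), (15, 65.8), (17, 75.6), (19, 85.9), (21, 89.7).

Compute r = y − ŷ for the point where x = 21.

r = -1

ŷ = 8.8 + 3.9·21 = 90.7
r = 89.7 − 90.7 = -1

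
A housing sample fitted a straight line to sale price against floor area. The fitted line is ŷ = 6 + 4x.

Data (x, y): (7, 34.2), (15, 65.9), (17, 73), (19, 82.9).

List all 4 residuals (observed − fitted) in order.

x=7: ŷ = 6 + 4·7 = 34; e = 34.2 − 34 = 0.2
x=15: ŷ = 6 + 4·15 = 66; e = 65.9 − 66 = -0.1
x=17: ŷ = 6 + 4·17 = 74; e = 73 − 74 = -1
x=19: ŷ = 6 + 4·19 = 82; e = 82.9 − 82 = 0.9

0.2, -0.1, -1, 0.9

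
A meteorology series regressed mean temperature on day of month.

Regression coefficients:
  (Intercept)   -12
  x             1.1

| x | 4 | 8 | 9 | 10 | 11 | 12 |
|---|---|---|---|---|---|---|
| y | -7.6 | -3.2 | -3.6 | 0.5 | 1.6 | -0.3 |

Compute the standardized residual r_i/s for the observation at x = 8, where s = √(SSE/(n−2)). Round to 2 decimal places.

x=4: ŷ = -12 + 1.1·4 = -7.6; r = -7.6 − (-7.6) = 0
x=8: ŷ = -12 + 1.1·8 = -3.2; r = -3.2 − (-3.2) = 0
x=9: ŷ = -12 + 1.1·9 = -2.1; r = -3.6 − (-2.1) = -1.5
x=10: ŷ = -12 + 1.1·10 = -1; r = 0.5 − (-1) = 1.5
x=11: ŷ = -12 + 1.1·11 = 0.1; r = 1.6 − 0.1 = 1.5
x=12: ŷ = -12 + 1.1·12 = 1.2; r = -0.3 − 1.2 = -1.5
SSE = 0 + 0 + 2.25 + 2.25 + 2.25 + 2.25 = 9
s = √(9/4) = 1.5
r/s = 0 / 1.5 = 0.00

0.00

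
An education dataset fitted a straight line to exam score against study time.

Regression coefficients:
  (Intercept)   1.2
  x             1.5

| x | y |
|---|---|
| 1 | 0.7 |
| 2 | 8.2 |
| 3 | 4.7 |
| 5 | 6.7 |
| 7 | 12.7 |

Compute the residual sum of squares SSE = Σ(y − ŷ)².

SSE = 26

x=1: ŷ = 1.2 + 1.5·1 = 2.7; r = 0.7 − 2.7 = -2
x=2: ŷ = 1.2 + 1.5·2 = 4.2; r = 8.2 − 4.2 = 4
x=3: ŷ = 1.2 + 1.5·3 = 5.7; r = 4.7 − 5.7 = -1
x=5: ŷ = 1.2 + 1.5·5 = 8.7; r = 6.7 − 8.7 = -2
x=7: ŷ = 1.2 + 1.5·7 = 11.7; r = 12.7 − 11.7 = 1
SSE = 4 + 16 + 1 + 4 + 1 = 26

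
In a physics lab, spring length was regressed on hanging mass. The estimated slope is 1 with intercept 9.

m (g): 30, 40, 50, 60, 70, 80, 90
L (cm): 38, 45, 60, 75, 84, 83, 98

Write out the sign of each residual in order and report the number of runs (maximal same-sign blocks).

3 runs

m=30: ŷ = 9 + 30 = 39; e = 38 − 39 = -1
m=40: ŷ = 9 + 40 = 49; e = 45 − 49 = -4
m=50: ŷ = 9 + 50 = 59; e = 60 − 59 = 1
m=60: ŷ = 9 + 60 = 69; e = 75 − 69 = 6
m=70: ŷ = 9 + 70 = 79; e = 84 − 79 = 5
m=80: ŷ = 9 + 80 = 89; e = 83 − 89 = -6
m=90: ŷ = 9 + 90 = 99; e = 98 − 99 = -1
Signs: − − + + + − −
Runs: −×2, +×3, −×2 → 3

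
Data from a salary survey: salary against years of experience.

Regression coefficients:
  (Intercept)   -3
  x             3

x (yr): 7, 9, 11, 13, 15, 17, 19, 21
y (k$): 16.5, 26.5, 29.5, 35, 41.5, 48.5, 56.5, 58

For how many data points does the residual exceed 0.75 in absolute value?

5

x=7: ŷ = -3 + 3·7 = 18; r = 16.5 − 18 = -1.5
x=9: ŷ = -3 + 3·9 = 24; r = 26.5 − 24 = 2.5
x=11: ŷ = -3 + 3·11 = 30; r = 29.5 − 30 = -0.5
x=13: ŷ = -3 + 3·13 = 36; r = 35 − 36 = -1
x=15: ŷ = -3 + 3·15 = 42; r = 41.5 − 42 = -0.5
x=17: ŷ = -3 + 3·17 = 48; r = 48.5 − 48 = 0.5
x=19: ŷ = -3 + 3·19 = 54; r = 56.5 − 54 = 2.5
x=21: ŷ = -3 + 3·21 = 60; r = 58 − 60 = -2
|r| > 0.75: x=7 (|r|=1.5), x=9 (|r|=2.5), x=13 (|r|=1), x=19 (|r|=2.5), x=21 (|r|=2) → 5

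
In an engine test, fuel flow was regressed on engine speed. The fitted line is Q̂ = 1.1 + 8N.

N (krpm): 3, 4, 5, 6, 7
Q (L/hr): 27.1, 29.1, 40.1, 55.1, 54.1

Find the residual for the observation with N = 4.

r = -4

Q̂ = 1.1 + 8·4 = 33.1
r = 29.1 − 33.1 = -4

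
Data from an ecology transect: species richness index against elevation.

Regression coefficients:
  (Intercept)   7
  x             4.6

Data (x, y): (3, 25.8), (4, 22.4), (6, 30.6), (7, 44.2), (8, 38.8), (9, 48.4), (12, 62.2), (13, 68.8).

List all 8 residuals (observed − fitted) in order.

5, -3, -4, 5, -5, 0, 0, 2

x=3: ŷ = 7 + 4.6·3 = 20.8; r = 25.8 − 20.8 = 5
x=4: ŷ = 7 + 4.6·4 = 25.4; r = 22.4 − 25.4 = -3
x=6: ŷ = 7 + 4.6·6 = 34.6; r = 30.6 − 34.6 = -4
x=7: ŷ = 7 + 4.6·7 = 39.2; r = 44.2 − 39.2 = 5
x=8: ŷ = 7 + 4.6·8 = 43.8; r = 38.8 − 43.8 = -5
x=9: ŷ = 7 + 4.6·9 = 48.4; r = 48.4 − 48.4 = 0
x=12: ŷ = 7 + 4.6·12 = 62.2; r = 62.2 − 62.2 = 0
x=13: ŷ = 7 + 4.6·13 = 66.8; r = 68.8 − 66.8 = 2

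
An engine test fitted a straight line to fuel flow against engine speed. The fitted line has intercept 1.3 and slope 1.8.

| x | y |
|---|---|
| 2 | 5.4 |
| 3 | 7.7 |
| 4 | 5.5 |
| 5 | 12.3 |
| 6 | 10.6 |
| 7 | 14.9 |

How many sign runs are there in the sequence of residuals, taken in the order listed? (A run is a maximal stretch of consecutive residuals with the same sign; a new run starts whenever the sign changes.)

x=2: ŷ = 1.3 + 1.8·2 = 4.9; r = 5.4 − 4.9 = 0.5
x=3: ŷ = 1.3 + 1.8·3 = 6.7; r = 7.7 − 6.7 = 1
x=4: ŷ = 1.3 + 1.8·4 = 8.5; r = 5.5 − 8.5 = -3
x=5: ŷ = 1.3 + 1.8·5 = 10.3; r = 12.3 − 10.3 = 2
x=6: ŷ = 1.3 + 1.8·6 = 12.1; r = 10.6 − 12.1 = -1.5
x=7: ŷ = 1.3 + 1.8·7 = 13.9; r = 14.9 − 13.9 = 1
Signs: + + − + − +
Runs: +×2, −×1, +×1, −×1, +×1 → 5

5 runs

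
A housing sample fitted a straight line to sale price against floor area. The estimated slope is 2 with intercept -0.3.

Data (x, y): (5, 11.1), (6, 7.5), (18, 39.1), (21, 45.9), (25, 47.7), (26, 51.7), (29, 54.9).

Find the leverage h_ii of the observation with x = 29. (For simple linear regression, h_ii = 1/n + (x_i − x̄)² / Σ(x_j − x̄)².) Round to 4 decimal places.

x̄ = (5 + 6 + 18 + 21 + 25 + 26 + 29)/7 = 18.5714
Σ(x − x̄)² = 184.184 + 158.041 + 0.326531 + 5.89796 + 41.3265 + 55.1837 + 108.755 = 553.714
h = 1/7 + (10.4286)²/553.714 = 0.142857 + 0.19641 = 0.3393

h = 0.3393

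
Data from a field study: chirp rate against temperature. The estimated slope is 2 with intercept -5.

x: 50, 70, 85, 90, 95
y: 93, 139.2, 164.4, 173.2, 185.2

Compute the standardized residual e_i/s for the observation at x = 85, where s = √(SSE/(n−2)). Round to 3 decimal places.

x=50: ŷ = -5 + 2·50 = 95; e = 93 − 95 = -2
x=70: ŷ = -5 + 2·70 = 135; e = 139.2 − 135 = 4.2
x=85: ŷ = -5 + 2·85 = 165; e = 164.4 − 165 = -0.6
x=90: ŷ = -5 + 2·90 = 175; e = 173.2 − 175 = -1.8
x=95: ŷ = -5 + 2·95 = 185; e = 185.2 − 185 = 0.2
SSE = 4 + 17.64 + 0.36 + 3.24 + 0.04 = 25.28
s = √(25.28/3) = 2.90287
e/s = -0.6 / 2.90287 = -0.207

-0.207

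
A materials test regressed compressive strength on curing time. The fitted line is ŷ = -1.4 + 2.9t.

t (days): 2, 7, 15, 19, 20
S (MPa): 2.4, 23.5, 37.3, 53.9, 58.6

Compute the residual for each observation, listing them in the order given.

-2, 4.6, -4.8, 0.2, 2

t=2: ŷ = -1.4 + 2.9·2 = 4.4; r = 2.4 − 4.4 = -2
t=7: ŷ = -1.4 + 2.9·7 = 18.9; r = 23.5 − 18.9 = 4.6
t=15: ŷ = -1.4 + 2.9·15 = 42.1; r = 37.3 − 42.1 = -4.8
t=19: ŷ = -1.4 + 2.9·19 = 53.7; r = 53.9 − 53.7 = 0.2
t=20: ŷ = -1.4 + 2.9·20 = 56.6; r = 58.6 − 56.6 = 2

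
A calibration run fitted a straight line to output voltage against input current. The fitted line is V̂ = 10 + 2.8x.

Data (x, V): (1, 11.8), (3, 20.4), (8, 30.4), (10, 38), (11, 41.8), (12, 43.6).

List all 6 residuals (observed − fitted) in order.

-1, 2, -2, 0, 1, 0

x=1: V̂ = 10 + 2.8·1 = 12.8; r = 11.8 − 12.8 = -1
x=3: V̂ = 10 + 2.8·3 = 18.4; r = 20.4 − 18.4 = 2
x=8: V̂ = 10 + 2.8·8 = 32.4; r = 30.4 − 32.4 = -2
x=10: V̂ = 10 + 2.8·10 = 38; r = 38 − 38 = 0
x=11: V̂ = 10 + 2.8·11 = 40.8; r = 41.8 − 40.8 = 1
x=12: V̂ = 10 + 2.8·12 = 43.6; r = 43.6 − 43.6 = 0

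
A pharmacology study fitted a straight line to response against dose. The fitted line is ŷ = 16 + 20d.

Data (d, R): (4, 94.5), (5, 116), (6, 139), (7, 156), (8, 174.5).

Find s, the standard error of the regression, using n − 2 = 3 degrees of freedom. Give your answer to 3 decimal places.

d=4: ŷ = 16 + 20·4 = 96; e = 94.5 − 96 = -1.5
d=5: ŷ = 16 + 20·5 = 116; e = 116 − 116 = 0
d=6: ŷ = 16 + 20·6 = 136; e = 139 − 136 = 3
d=7: ŷ = 16 + 20·7 = 156; e = 156 − 156 = 0
d=8: ŷ = 16 + 20·8 = 176; e = 174.5 − 176 = -1.5
SSE = 2.25 + 0 + 9 + 0 + 2.25 = 13.5
s = √(13.5/3) = √4.5 ≈ 2.121

s = 2.121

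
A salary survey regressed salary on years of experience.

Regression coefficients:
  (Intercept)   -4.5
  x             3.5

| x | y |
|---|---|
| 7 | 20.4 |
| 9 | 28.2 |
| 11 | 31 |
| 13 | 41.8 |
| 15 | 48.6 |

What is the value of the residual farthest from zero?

e = -3

x=7: ŷ = -4.5 + 3.5·7 = 20; e = 20.4 − 20 = 0.4
x=9: ŷ = -4.5 + 3.5·9 = 27; e = 28.2 − 27 = 1.2
x=11: ŷ = -4.5 + 3.5·11 = 34; e = 31 − 34 = -3
x=13: ŷ = -4.5 + 3.5·13 = 41; e = 41.8 − 41 = 0.8
x=15: ŷ = -4.5 + 3.5·15 = 48; e = 48.6 − 48 = 0.6
Largest |e| is 3 at x = 11, residual -3.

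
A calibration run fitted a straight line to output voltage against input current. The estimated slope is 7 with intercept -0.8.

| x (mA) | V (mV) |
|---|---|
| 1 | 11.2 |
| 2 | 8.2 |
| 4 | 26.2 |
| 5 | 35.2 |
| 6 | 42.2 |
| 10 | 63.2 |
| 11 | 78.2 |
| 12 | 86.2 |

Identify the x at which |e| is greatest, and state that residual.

x = 10, e = -6

x=1: V̂ = -0.8 + 7·1 = 6.2; e = 11.2 − 6.2 = 5
x=2: V̂ = -0.8 + 7·2 = 13.2; e = 8.2 − 13.2 = -5
x=4: V̂ = -0.8 + 7·4 = 27.2; e = 26.2 − 27.2 = -1
x=5: V̂ = -0.8 + 7·5 = 34.2; e = 35.2 − 34.2 = 1
x=6: V̂ = -0.8 + 7·6 = 41.2; e = 42.2 − 41.2 = 1
x=10: V̂ = -0.8 + 7·10 = 69.2; e = 63.2 − 69.2 = -6
x=11: V̂ = -0.8 + 7·11 = 76.2; e = 78.2 − 76.2 = 2
x=12: V̂ = -0.8 + 7·12 = 83.2; e = 86.2 − 83.2 = 3
Largest |e| is 6 at x = 10, residual -6.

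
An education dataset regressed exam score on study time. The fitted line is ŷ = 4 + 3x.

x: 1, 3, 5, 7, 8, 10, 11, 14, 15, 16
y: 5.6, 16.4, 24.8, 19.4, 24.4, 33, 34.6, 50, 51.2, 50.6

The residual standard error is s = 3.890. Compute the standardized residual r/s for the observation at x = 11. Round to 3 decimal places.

ŷ = 4 + 3·11 = 37
r = 34.6 − 37 = -2.4
r/s = -2.4 / 3.890 = -0.617

-0.617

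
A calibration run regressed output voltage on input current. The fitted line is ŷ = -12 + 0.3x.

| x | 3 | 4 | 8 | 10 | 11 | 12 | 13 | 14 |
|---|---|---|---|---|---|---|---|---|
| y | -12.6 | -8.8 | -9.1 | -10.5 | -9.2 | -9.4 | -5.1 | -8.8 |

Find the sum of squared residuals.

SSE = 20

x=3: ŷ = -12 + 0.3·3 = -11.1; e = -12.6 − (-11.1) = -1.5
x=4: ŷ = -12 + 0.3·4 = -10.8; e = -8.8 − (-10.8) = 2
x=8: ŷ = -12 + 0.3·8 = -9.6; e = -9.1 − (-9.6) = 0.5
x=10: ŷ = -12 + 0.3·10 = -9; e = -10.5 − (-9) = -1.5
x=11: ŷ = -12 + 0.3·11 = -8.7; e = -9.2 − (-8.7) = -0.5
x=12: ŷ = -12 + 0.3·12 = -8.4; e = -9.4 − (-8.4) = -1
x=13: ŷ = -12 + 0.3·13 = -8.1; e = -5.1 − (-8.1) = 3
x=14: ŷ = -12 + 0.3·14 = -7.8; e = -8.8 − (-7.8) = -1
SSE = 2.25 + 4 + 0.25 + 2.25 + 0.25 + 1 + 9 + 1 = 20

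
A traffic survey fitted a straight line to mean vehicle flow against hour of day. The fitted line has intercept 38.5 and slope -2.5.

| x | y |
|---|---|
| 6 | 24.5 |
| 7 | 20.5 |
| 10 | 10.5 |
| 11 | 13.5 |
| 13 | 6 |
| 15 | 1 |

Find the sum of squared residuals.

SSE = 16.5

x=6: ŷ = 38.5 − 2.5·6 = 23.5; e = 24.5 − 23.5 = 1
x=7: ŷ = 38.5 − 2.5·7 = 21; e = 20.5 − 21 = -0.5
x=10: ŷ = 38.5 − 2.5·10 = 13.5; e = 10.5 − 13.5 = -3
x=11: ŷ = 38.5 − 2.5·11 = 11; e = 13.5 − 11 = 2.5
x=13: ŷ = 38.5 − 2.5·13 = 6; e = 6 − 6 = 0
x=15: ŷ = 38.5 − 2.5·15 = 1; e = 1 − 1 = 0
SSE = 1 + 0.25 + 9 + 6.25 + 0 + 0 = 16.5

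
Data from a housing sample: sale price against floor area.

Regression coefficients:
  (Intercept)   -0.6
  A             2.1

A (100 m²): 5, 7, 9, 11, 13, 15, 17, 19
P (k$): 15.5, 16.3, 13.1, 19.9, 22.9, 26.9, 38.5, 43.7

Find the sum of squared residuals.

A=5: ŷ = -0.6 + 2.1·5 = 9.9; r = 15.5 − 9.9 = 5.6
A=7: ŷ = -0.6 + 2.1·7 = 14.1; r = 16.3 − 14.1 = 2.2
A=9: ŷ = -0.6 + 2.1·9 = 18.3; r = 13.1 − 18.3 = -5.2
A=11: ŷ = -0.6 + 2.1·11 = 22.5; r = 19.9 − 22.5 = -2.6
A=13: ŷ = -0.6 + 2.1·13 = 26.7; r = 22.9 − 26.7 = -3.8
A=15: ŷ = -0.6 + 2.1·15 = 30.9; r = 26.9 − 30.9 = -4
A=17: ŷ = -0.6 + 2.1·17 = 35.1; r = 38.5 − 35.1 = 3.4
A=19: ŷ = -0.6 + 2.1·19 = 39.3; r = 43.7 − 39.3 = 4.4
SSE = 31.36 + 4.84 + 27.04 + 6.76 + 14.44 + 16 + 11.56 + 19.36 = 131.36

SSE = 131.36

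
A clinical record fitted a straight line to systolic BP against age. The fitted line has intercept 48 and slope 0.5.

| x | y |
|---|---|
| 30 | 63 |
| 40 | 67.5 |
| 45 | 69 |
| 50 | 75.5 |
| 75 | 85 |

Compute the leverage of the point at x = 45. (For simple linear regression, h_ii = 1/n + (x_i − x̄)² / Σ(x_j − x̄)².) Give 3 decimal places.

h = 0.208

x̄ = (30 + 40 + 45 + 50 + 75)/5 = 48
Σ(x − x̄)² = 324 + 64 + 9 + 4 + 729 = 1130
h = 1/5 + (-3)²/1130 = 0.2 + 0.0079646 = 0.208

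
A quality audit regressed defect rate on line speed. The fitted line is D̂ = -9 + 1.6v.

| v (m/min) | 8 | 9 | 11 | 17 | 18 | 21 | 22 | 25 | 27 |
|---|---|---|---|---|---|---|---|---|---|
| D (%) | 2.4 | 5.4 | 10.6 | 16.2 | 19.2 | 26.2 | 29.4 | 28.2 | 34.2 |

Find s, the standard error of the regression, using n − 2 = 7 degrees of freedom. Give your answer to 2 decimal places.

s = 2.10

v=8: D̂ = -9 + 1.6·8 = 3.8; r = 2.4 − 3.8 = -1.4
v=9: D̂ = -9 + 1.6·9 = 5.4; r = 5.4 − 5.4 = 0
v=11: D̂ = -9 + 1.6·11 = 8.6; r = 10.6 − 8.6 = 2
v=17: D̂ = -9 + 1.6·17 = 18.2; r = 16.2 − 18.2 = -2
v=18: D̂ = -9 + 1.6·18 = 19.8; r = 19.2 − 19.8 = -0.6
v=21: D̂ = -9 + 1.6·21 = 24.6; r = 26.2 − 24.6 = 1.6
v=22: D̂ = -9 + 1.6·22 = 26.2; r = 29.4 − 26.2 = 3.2
v=25: D̂ = -9 + 1.6·25 = 31; r = 28.2 − 31 = -2.8
v=27: D̂ = -9 + 1.6·27 = 34.2; r = 34.2 − 34.2 = 0
SSE = 1.96 + 0 + 4 + 4 + 0.36 + 2.56 + 10.24 + 7.84 + 0 = 30.96
s = √(30.96/7) = √4.42286 ≈ 2.10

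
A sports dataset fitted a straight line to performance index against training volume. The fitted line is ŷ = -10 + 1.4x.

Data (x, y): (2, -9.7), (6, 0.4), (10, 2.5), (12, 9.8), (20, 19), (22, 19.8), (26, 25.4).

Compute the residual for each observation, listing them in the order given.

-2.5, 2, -1.5, 3, 1, -1, -1

x=2: ŷ = -10 + 1.4·2 = -7.2; e = -9.7 − (-7.2) = -2.5
x=6: ŷ = -10 + 1.4·6 = -1.6; e = 0.4 − (-1.6) = 2
x=10: ŷ = -10 + 1.4·10 = 4; e = 2.5 − 4 = -1.5
x=12: ŷ = -10 + 1.4·12 = 6.8; e = 9.8 − 6.8 = 3
x=20: ŷ = -10 + 1.4·20 = 18; e = 19 − 18 = 1
x=22: ŷ = -10 + 1.4·22 = 20.8; e = 19.8 − 20.8 = -1
x=26: ŷ = -10 + 1.4·26 = 26.4; e = 25.4 − 26.4 = -1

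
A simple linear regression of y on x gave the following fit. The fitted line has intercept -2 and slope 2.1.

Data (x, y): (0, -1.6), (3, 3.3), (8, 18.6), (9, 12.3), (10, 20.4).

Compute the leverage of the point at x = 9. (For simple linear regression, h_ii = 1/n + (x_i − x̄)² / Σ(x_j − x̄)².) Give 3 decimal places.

x̄ = (0 + 3 + 8 + 9 + 10)/5 = 6
Σ(x − x̄)² = 36 + 9 + 4 + 9 + 16 = 74
h = 1/5 + (3)²/74 = 0.2 + 0.121622 = 0.322

h = 0.322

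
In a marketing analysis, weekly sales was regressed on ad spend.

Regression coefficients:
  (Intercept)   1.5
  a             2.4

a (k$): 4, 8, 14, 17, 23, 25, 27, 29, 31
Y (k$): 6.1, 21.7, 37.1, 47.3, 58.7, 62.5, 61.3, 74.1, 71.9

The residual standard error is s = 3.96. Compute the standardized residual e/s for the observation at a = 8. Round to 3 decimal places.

0.253

ŷ = 1.5 + 2.4·8 = 20.7
e = 21.7 − 20.7 = 1
e/s = 1 / 3.96 = 0.253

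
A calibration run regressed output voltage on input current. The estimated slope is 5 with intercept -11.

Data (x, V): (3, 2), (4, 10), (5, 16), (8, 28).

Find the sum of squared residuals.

x=3: V̂ = -11 + 5·3 = 4; e = 2 − 4 = -2
x=4: V̂ = -11 + 5·4 = 9; e = 10 − 9 = 1
x=5: V̂ = -11 + 5·5 = 14; e = 16 − 14 = 2
x=8: V̂ = -11 + 5·8 = 29; e = 28 − 29 = -1
SSE = 4 + 1 + 4 + 1 = 10

SSE = 10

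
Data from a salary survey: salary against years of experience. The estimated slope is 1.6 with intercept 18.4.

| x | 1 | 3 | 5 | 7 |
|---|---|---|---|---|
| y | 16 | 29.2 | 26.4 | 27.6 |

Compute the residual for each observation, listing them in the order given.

-4, 6, 0, -2

x=1: ŷ = 18.4 + 1.6·1 = 20; r = 16 − 20 = -4
x=3: ŷ = 18.4 + 1.6·3 = 23.2; r = 29.2 − 23.2 = 6
x=5: ŷ = 18.4 + 1.6·5 = 26.4; r = 26.4 − 26.4 = 0
x=7: ŷ = 18.4 + 1.6·7 = 29.6; r = 27.6 − 29.6 = -2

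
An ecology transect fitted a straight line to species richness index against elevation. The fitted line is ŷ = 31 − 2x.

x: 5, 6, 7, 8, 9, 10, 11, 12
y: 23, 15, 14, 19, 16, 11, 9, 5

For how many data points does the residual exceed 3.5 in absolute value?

2

x=5: ŷ = 31 − 2·5 = 21; e = 23 − 21 = 2
x=6: ŷ = 31 − 2·6 = 19; e = 15 − 19 = -4
x=7: ŷ = 31 − 2·7 = 17; e = 14 − 17 = -3
x=8: ŷ = 31 − 2·8 = 15; e = 19 − 15 = 4
x=9: ŷ = 31 − 2·9 = 13; e = 16 − 13 = 3
x=10: ŷ = 31 − 2·10 = 11; e = 11 − 11 = 0
x=11: ŷ = 31 − 2·11 = 9; e = 9 − 9 = 0
x=12: ŷ = 31 − 2·12 = 7; e = 5 − 7 = -2
|e| > 3.5: x=6 (|e|=4), x=8 (|e|=4) → 2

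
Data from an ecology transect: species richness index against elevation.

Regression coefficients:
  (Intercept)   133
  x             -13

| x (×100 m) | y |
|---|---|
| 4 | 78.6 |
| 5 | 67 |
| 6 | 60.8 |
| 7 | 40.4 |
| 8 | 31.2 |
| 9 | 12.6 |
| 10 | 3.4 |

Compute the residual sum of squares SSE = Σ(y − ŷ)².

SSE = 59.52

x=4: ŷ = 133 − 13·4 = 81; e = 78.6 − 81 = -2.4
x=5: ŷ = 133 − 13·5 = 68; e = 67 − 68 = -1
x=6: ŷ = 133 − 13·6 = 55; e = 60.8 − 55 = 5.8
x=7: ŷ = 133 − 13·7 = 42; e = 40.4 − 42 = -1.6
x=8: ŷ = 133 − 13·8 = 29; e = 31.2 − 29 = 2.2
x=9: ŷ = 133 − 13·9 = 16; e = 12.6 − 16 = -3.4
x=10: ŷ = 133 − 13·10 = 3; e = 3.4 − 3 = 0.4
SSE = 5.76 + 1 + 33.64 + 2.56 + 4.84 + 11.56 + 0.16 = 59.52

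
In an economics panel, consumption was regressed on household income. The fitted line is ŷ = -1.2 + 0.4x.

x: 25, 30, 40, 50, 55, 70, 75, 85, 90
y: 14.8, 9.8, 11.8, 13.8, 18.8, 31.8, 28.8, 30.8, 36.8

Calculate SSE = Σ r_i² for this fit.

SSE = 108

x=25: ŷ = -1.2 + 0.4·25 = 8.8; r = 14.8 − 8.8 = 6
x=30: ŷ = -1.2 + 0.4·30 = 10.8; r = 9.8 − 10.8 = -1
x=40: ŷ = -1.2 + 0.4·40 = 14.8; r = 11.8 − 14.8 = -3
x=50: ŷ = -1.2 + 0.4·50 = 18.8; r = 13.8 − 18.8 = -5
x=55: ŷ = -1.2 + 0.4·55 = 20.8; r = 18.8 − 20.8 = -2
x=70: ŷ = -1.2 + 0.4·70 = 26.8; r = 31.8 − 26.8 = 5
x=75: ŷ = -1.2 + 0.4·75 = 28.8; r = 28.8 − 28.8 = 0
x=85: ŷ = -1.2 + 0.4·85 = 32.8; r = 30.8 − 32.8 = -2
x=90: ŷ = -1.2 + 0.4·90 = 34.8; r = 36.8 − 34.8 = 2
SSE = 36 + 1 + 9 + 25 + 4 + 25 + 0 + 4 + 4 = 108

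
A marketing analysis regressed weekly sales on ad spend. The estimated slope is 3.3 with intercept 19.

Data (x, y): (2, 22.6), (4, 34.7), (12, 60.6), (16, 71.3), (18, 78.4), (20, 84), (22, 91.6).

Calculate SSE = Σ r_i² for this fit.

SSE = 20.5

x=2: ŷ = 19 + 3.3·2 = 25.6; r = 22.6 − 25.6 = -3
x=4: ŷ = 19 + 3.3·4 = 32.2; r = 34.7 − 32.2 = 2.5
x=12: ŷ = 19 + 3.3·12 = 58.6; r = 60.6 − 58.6 = 2
x=16: ŷ = 19 + 3.3·16 = 71.8; r = 71.3 − 71.8 = -0.5
x=18: ŷ = 19 + 3.3·18 = 78.4; r = 78.4 − 78.4 = 0
x=20: ŷ = 19 + 3.3·20 = 85; r = 84 − 85 = -1
x=22: ŷ = 19 + 3.3·22 = 91.6; r = 91.6 − 91.6 = 0
SSE = 9 + 6.25 + 4 + 0.25 + 0 + 1 + 0 = 20.5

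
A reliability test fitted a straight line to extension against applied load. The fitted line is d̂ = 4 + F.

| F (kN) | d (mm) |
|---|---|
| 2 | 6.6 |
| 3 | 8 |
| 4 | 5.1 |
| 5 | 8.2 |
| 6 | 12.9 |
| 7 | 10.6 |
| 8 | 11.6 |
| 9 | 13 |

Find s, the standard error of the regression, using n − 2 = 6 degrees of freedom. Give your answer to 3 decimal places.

s = 1.786

F=2: d̂ = 4 + 2 = 6; e = 6.6 − 6 = 0.6
F=3: d̂ = 4 + 3 = 7; e = 8 − 7 = 1
F=4: d̂ = 4 + 4 = 8; e = 5.1 − 8 = -2.9
F=5: d̂ = 4 + 5 = 9; e = 8.2 − 9 = -0.8
F=6: d̂ = 4 + 6 = 10; e = 12.9 − 10 = 2.9
F=7: d̂ = 4 + 7 = 11; e = 10.6 − 11 = -0.4
F=8: d̂ = 4 + 8 = 12; e = 11.6 − 12 = -0.4
F=9: d̂ = 4 + 9 = 13; e = 13 − 13 = 0
SSE = 0.36 + 1 + 8.41 + 0.64 + 8.41 + 0.16 + 0.16 + 0 = 19.14
s = √(19.14/6) = √3.19 ≈ 1.786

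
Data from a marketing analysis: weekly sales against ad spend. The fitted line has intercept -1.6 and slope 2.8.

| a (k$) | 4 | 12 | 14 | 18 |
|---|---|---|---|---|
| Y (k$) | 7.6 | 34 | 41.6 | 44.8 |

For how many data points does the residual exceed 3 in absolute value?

2

a=4: ŷ = -1.6 + 2.8·4 = 9.6; r = 7.6 − 9.6 = -2
a=12: ŷ = -1.6 + 2.8·12 = 32; r = 34 − 32 = 2
a=14: ŷ = -1.6 + 2.8·14 = 37.6; r = 41.6 − 37.6 = 4
a=18: ŷ = -1.6 + 2.8·18 = 48.8; r = 44.8 − 48.8 = -4
|r| > 3: a=14 (|r|=4), a=18 (|r|=4) → 2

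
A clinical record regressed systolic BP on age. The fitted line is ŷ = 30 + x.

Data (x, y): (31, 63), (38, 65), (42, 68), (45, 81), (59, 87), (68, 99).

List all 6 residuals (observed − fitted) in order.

2, -3, -4, 6, -2, 1

x=31: ŷ = 30 + 31 = 61; r = 63 − 61 = 2
x=38: ŷ = 30 + 38 = 68; r = 65 − 68 = -3
x=42: ŷ = 30 + 42 = 72; r = 68 − 72 = -4
x=45: ŷ = 30 + 45 = 75; r = 81 − 75 = 6
x=59: ŷ = 30 + 59 = 89; r = 87 − 89 = -2
x=68: ŷ = 30 + 68 = 98; r = 99 − 98 = 1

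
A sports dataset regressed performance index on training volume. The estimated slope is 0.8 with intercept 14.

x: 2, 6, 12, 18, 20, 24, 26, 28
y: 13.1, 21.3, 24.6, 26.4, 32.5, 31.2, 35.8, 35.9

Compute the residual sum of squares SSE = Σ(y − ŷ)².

SSE = 29

x=2: ŷ = 14 + 0.8·2 = 15.6; e = 13.1 − 15.6 = -2.5
x=6: ŷ = 14 + 0.8·6 = 18.8; e = 21.3 − 18.8 = 2.5
x=12: ŷ = 14 + 0.8·12 = 23.6; e = 24.6 − 23.6 = 1
x=18: ŷ = 14 + 0.8·18 = 28.4; e = 26.4 − 28.4 = -2
x=20: ŷ = 14 + 0.8·20 = 30; e = 32.5 − 30 = 2.5
x=24: ŷ = 14 + 0.8·24 = 33.2; e = 31.2 − 33.2 = -2
x=26: ŷ = 14 + 0.8·26 = 34.8; e = 35.8 − 34.8 = 1
x=28: ŷ = 14 + 0.8·28 = 36.4; e = 35.9 − 36.4 = -0.5
SSE = 6.25 + 6.25 + 1 + 4 + 6.25 + 4 + 1 + 0.25 = 29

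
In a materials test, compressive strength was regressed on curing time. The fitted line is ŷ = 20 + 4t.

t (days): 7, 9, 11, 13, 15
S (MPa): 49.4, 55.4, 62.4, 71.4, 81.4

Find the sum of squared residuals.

SSE = 7.2

t=7: ŷ = 20 + 4·7 = 48; r = 49.4 − 48 = 1.4
t=9: ŷ = 20 + 4·9 = 56; r = 55.4 − 56 = -0.6
t=11: ŷ = 20 + 4·11 = 64; r = 62.4 − 64 = -1.6
t=13: ŷ = 20 + 4·13 = 72; r = 71.4 − 72 = -0.6
t=15: ŷ = 20 + 4·15 = 80; r = 81.4 − 80 = 1.4
SSE = 1.96 + 0.36 + 2.56 + 0.36 + 1.96 = 7.2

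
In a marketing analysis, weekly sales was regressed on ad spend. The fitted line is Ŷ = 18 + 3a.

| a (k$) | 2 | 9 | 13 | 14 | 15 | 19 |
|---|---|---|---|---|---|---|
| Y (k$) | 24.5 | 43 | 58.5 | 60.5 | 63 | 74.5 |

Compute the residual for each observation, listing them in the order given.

0.5, -2, 1.5, 0.5, 0, -0.5

a=2: Ŷ = 18 + 3·2 = 24; r = 24.5 − 24 = 0.5
a=9: Ŷ = 18 + 3·9 = 45; r = 43 − 45 = -2
a=13: Ŷ = 18 + 3·13 = 57; r = 58.5 − 57 = 1.5
a=14: Ŷ = 18 + 3·14 = 60; r = 60.5 − 60 = 0.5
a=15: Ŷ = 18 + 3·15 = 63; r = 63 − 63 = 0
a=19: Ŷ = 18 + 3·19 = 75; r = 74.5 − 75 = -0.5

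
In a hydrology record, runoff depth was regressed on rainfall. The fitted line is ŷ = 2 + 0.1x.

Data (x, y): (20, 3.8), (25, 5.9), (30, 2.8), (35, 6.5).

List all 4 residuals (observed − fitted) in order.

-0.2, 1.4, -2.2, 1

x=20: ŷ = 2 + 0.1·20 = 4; r = 3.8 − 4 = -0.2
x=25: ŷ = 2 + 0.1·25 = 4.5; r = 5.9 − 4.5 = 1.4
x=30: ŷ = 2 + 0.1·30 = 5; r = 2.8 − 5 = -2.2
x=35: ŷ = 2 + 0.1·35 = 5.5; r = 6.5 − 5.5 = 1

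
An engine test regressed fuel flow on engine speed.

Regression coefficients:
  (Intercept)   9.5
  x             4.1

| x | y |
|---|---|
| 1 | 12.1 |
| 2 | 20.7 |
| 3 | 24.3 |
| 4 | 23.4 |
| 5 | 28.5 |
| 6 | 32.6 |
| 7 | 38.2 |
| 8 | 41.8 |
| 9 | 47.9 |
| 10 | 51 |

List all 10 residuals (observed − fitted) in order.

-1.5, 3, 2.5, -2.5, -1.5, -1.5, 0, -0.5, 1.5, 0.5

x=1: ŷ = 9.5 + 4.1·1 = 13.6; e = 12.1 − 13.6 = -1.5
x=2: ŷ = 9.5 + 4.1·2 = 17.7; e = 20.7 − 17.7 = 3
x=3: ŷ = 9.5 + 4.1·3 = 21.8; e = 24.3 − 21.8 = 2.5
x=4: ŷ = 9.5 + 4.1·4 = 25.9; e = 23.4 − 25.9 = -2.5
x=5: ŷ = 9.5 + 4.1·5 = 30; e = 28.5 − 30 = -1.5
x=6: ŷ = 9.5 + 4.1·6 = 34.1; e = 32.6 − 34.1 = -1.5
x=7: ŷ = 9.5 + 4.1·7 = 38.2; e = 38.2 − 38.2 = 0
x=8: ŷ = 9.5 + 4.1·8 = 42.3; e = 41.8 − 42.3 = -0.5
x=9: ŷ = 9.5 + 4.1·9 = 46.4; e = 47.9 − 46.4 = 1.5
x=10: ŷ = 9.5 + 4.1·10 = 50.5; e = 51 − 50.5 = 0.5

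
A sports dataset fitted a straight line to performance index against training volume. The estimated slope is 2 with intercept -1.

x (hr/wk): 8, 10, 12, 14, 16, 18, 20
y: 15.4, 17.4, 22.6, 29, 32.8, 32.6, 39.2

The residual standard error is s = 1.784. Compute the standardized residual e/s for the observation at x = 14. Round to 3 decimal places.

1.121

ŷ = -1 + 2·14 = 27
e = 29 − 27 = 2
e/s = 2 / 1.784 = 1.121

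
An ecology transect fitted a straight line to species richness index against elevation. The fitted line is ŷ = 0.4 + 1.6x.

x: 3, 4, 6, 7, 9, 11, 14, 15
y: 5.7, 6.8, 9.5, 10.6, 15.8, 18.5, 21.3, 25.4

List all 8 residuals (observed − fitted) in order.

x=3: ŷ = 0.4 + 1.6·3 = 5.2; e = 5.7 − 5.2 = 0.5
x=4: ŷ = 0.4 + 1.6·4 = 6.8; e = 6.8 − 6.8 = 0
x=6: ŷ = 0.4 + 1.6·6 = 10; e = 9.5 − 10 = -0.5
x=7: ŷ = 0.4 + 1.6·7 = 11.6; e = 10.6 − 11.6 = -1
x=9: ŷ = 0.4 + 1.6·9 = 14.8; e = 15.8 − 14.8 = 1
x=11: ŷ = 0.4 + 1.6·11 = 18; e = 18.5 − 18 = 0.5
x=14: ŷ = 0.4 + 1.6·14 = 22.8; e = 21.3 − 22.8 = -1.5
x=15: ŷ = 0.4 + 1.6·15 = 24.4; e = 25.4 − 24.4 = 1

0.5, 0, -0.5, -1, 1, 0.5, -1.5, 1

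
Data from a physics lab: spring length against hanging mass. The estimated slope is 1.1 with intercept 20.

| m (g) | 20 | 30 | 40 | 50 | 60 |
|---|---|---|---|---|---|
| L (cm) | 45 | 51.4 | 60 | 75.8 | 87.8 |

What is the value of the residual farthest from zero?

r = -4

m=20: L̂ = 20 + 1.1·20 = 42; r = 45 − 42 = 3
m=30: L̂ = 20 + 1.1·30 = 53; r = 51.4 − 53 = -1.6
m=40: L̂ = 20 + 1.1·40 = 64; r = 60 − 64 = -4
m=50: L̂ = 20 + 1.1·50 = 75; r = 75.8 − 75 = 0.8
m=60: L̂ = 20 + 1.1·60 = 86; r = 87.8 − 86 = 1.8
Largest |r| is 4 at m = 40, residual -4.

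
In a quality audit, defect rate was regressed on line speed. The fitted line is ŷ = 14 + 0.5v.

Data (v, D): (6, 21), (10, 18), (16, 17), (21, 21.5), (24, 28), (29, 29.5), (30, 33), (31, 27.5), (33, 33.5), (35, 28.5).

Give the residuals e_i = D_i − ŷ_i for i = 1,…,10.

4, -1, -5, -3, 2, 1, 4, -2, 3, -3

v=6: ŷ = 14 + 0.5·6 = 17; e = 21 − 17 = 4
v=10: ŷ = 14 + 0.5·10 = 19; e = 18 − 19 = -1
v=16: ŷ = 14 + 0.5·16 = 22; e = 17 − 22 = -5
v=21: ŷ = 14 + 0.5·21 = 24.5; e = 21.5 − 24.5 = -3
v=24: ŷ = 14 + 0.5·24 = 26; e = 28 − 26 = 2
v=29: ŷ = 14 + 0.5·29 = 28.5; e = 29.5 − 28.5 = 1
v=30: ŷ = 14 + 0.5·30 = 29; e = 33 − 29 = 4
v=31: ŷ = 14 + 0.5·31 = 29.5; e = 27.5 − 29.5 = -2
v=33: ŷ = 14 + 0.5·33 = 30.5; e = 33.5 − 30.5 = 3
v=35: ŷ = 14 + 0.5·35 = 31.5; e = 28.5 − 31.5 = -3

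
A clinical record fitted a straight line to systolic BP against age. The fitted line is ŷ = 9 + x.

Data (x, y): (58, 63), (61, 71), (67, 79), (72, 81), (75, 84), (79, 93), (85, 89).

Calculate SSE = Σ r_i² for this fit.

SSE = 76

x=58: ŷ = 9 + 58 = 67; r = 63 − 67 = -4
x=61: ŷ = 9 + 61 = 70; r = 71 − 70 = 1
x=67: ŷ = 9 + 67 = 76; r = 79 − 76 = 3
x=72: ŷ = 9 + 72 = 81; r = 81 − 81 = 0
x=75: ŷ = 9 + 75 = 84; r = 84 − 84 = 0
x=79: ŷ = 9 + 79 = 88; r = 93 − 88 = 5
x=85: ŷ = 9 + 85 = 94; r = 89 − 94 = -5
SSE = 16 + 1 + 9 + 0 + 0 + 25 + 25 = 76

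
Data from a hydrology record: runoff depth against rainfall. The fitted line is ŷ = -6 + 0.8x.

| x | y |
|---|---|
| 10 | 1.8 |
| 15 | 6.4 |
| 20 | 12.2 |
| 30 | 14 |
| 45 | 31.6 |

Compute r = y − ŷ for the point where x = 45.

r = 1.6

ŷ = -6 + 0.8·45 = 30
r = 31.6 − 30 = 1.6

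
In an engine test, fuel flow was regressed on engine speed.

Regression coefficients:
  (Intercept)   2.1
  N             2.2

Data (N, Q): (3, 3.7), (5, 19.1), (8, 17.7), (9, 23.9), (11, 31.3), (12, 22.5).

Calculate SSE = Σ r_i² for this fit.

SSE = 130

N=3: ŷ = 2.1 + 2.2·3 = 8.7; r = 3.7 − 8.7 = -5
N=5: ŷ = 2.1 + 2.2·5 = 13.1; r = 19.1 − 13.1 = 6
N=8: ŷ = 2.1 + 2.2·8 = 19.7; r = 17.7 − 19.7 = -2
N=9: ŷ = 2.1 + 2.2·9 = 21.9; r = 23.9 − 21.9 = 2
N=11: ŷ = 2.1 + 2.2·11 = 26.3; r = 31.3 − 26.3 = 5
N=12: ŷ = 2.1 + 2.2·12 = 28.5; r = 22.5 − 28.5 = -6
SSE = 25 + 36 + 4 + 4 + 25 + 36 = 130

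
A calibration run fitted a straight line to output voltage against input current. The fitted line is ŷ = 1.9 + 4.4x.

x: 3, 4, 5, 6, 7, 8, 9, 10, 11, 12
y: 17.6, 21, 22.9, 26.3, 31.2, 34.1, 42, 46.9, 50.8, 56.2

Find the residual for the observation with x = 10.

ŷ = 1.9 + 4.4·10 = 45.9
e = 46.9 − 45.9 = 1

e = 1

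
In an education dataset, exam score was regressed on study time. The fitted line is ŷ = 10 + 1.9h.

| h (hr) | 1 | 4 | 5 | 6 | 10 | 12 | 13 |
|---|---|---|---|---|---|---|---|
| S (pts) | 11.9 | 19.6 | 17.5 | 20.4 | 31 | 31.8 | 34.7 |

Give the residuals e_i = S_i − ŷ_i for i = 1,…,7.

0, 2, -2, -1, 2, -1, 0

h=1: ŷ = 10 + 1.9·1 = 11.9; e = 11.9 − 11.9 = 0
h=4: ŷ = 10 + 1.9·4 = 17.6; e = 19.6 − 17.6 = 2
h=5: ŷ = 10 + 1.9·5 = 19.5; e = 17.5 − 19.5 = -2
h=6: ŷ = 10 + 1.9·6 = 21.4; e = 20.4 − 21.4 = -1
h=10: ŷ = 10 + 1.9·10 = 29; e = 31 − 29 = 2
h=12: ŷ = 10 + 1.9·12 = 32.8; e = 31.8 − 32.8 = -1
h=13: ŷ = 10 + 1.9·13 = 34.7; e = 34.7 − 34.7 = 0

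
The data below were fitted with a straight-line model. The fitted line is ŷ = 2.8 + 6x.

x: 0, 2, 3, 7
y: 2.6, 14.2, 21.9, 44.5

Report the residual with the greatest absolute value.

e = 1.1

x=0: ŷ = 2.8 + 6·0 = 2.8; e = 2.6 − 2.8 = -0.2
x=2: ŷ = 2.8 + 6·2 = 14.8; e = 14.2 − 14.8 = -0.6
x=3: ŷ = 2.8 + 6·3 = 20.8; e = 21.9 − 20.8 = 1.1
x=7: ŷ = 2.8 + 6·7 = 44.8; e = 44.5 − 44.8 = -0.3
Largest |e| is 1.1 at x = 3, residual 1.1.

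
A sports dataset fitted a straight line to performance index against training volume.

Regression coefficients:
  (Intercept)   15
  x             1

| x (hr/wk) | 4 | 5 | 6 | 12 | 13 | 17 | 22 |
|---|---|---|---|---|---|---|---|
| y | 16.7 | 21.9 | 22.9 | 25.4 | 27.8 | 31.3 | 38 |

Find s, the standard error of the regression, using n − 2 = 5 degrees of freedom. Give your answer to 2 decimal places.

s = 1.82

x=4: ŷ = 15 + 4 = 19; r = 16.7 − 19 = -2.3
x=5: ŷ = 15 + 5 = 20; r = 21.9 − 20 = 1.9
x=6: ŷ = 15 + 6 = 21; r = 22.9 − 21 = 1.9
x=12: ŷ = 15 + 12 = 27; r = 25.4 − 27 = -1.6
x=13: ŷ = 15 + 13 = 28; r = 27.8 − 28 = -0.2
x=17: ŷ = 15 + 17 = 32; r = 31.3 − 32 = -0.7
x=22: ŷ = 15 + 22 = 37; r = 38 − 37 = 1
SSE = 5.29 + 3.61 + 3.61 + 2.56 + 0.04 + 0.49 + 1 = 16.6
s = √(16.6/5) = √3.32 ≈ 1.82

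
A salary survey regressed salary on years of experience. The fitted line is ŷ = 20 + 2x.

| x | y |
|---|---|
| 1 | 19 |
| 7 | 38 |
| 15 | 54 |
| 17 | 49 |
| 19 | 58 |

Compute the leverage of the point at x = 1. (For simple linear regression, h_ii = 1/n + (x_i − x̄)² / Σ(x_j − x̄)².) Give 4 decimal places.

x̄ = (1 + 7 + 15 + 17 + 19)/5 = 11.8
Σ(x − x̄)² = 116.64 + 23.04 + 10.24 + 27.04 + 51.84 = 228.8
h = 1/5 + (-10.8)²/228.8 = 0.2 + 0.50979 = 0.7098

h = 0.7098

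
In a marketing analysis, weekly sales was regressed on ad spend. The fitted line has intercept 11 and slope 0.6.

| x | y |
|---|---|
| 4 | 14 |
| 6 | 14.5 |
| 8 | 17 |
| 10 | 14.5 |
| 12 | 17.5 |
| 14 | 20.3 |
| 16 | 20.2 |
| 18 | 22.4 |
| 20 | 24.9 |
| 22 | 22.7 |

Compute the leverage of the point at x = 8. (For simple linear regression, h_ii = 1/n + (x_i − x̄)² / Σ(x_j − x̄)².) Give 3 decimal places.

x̄ = (4 + 6 + 8 + 10 + 12 + 14 + 16 + 18 + 20 + 22)/10 = 13
Σ(x − x̄)² = 81 + 49 + 25 + 9 + 1 + 1 + 9 + 25 + 49 + 81 = 330
h = 1/10 + (-5)²/330 = 0.1 + 0.0757576 = 0.176

h = 0.176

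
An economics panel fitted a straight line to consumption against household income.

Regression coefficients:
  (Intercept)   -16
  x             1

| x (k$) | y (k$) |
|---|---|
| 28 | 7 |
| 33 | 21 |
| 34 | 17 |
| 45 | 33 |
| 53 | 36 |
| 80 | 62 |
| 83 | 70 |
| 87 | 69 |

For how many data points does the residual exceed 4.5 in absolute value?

1

x=28: ŷ = -16 + 28 = 12; r = 7 − 12 = -5
x=33: ŷ = -16 + 33 = 17; r = 21 − 17 = 4
x=34: ŷ = -16 + 34 = 18; r = 17 − 18 = -1
x=45: ŷ = -16 + 45 = 29; r = 33 − 29 = 4
x=53: ŷ = -16 + 53 = 37; r = 36 − 37 = -1
x=80: ŷ = -16 + 80 = 64; r = 62 − 64 = -2
x=83: ŷ = -16 + 83 = 67; r = 70 − 67 = 3
x=87: ŷ = -16 + 87 = 71; r = 69 − 71 = -2
|r| > 4.5: x=28 (|r|=5) → 1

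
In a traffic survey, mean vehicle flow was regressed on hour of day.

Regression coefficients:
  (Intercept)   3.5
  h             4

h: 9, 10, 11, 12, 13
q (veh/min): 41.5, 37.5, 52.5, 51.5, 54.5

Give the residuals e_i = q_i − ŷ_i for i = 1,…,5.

h=9: ŷ = 3.5 + 4·9 = 39.5; e = 41.5 − 39.5 = 2
h=10: ŷ = 3.5 + 4·10 = 43.5; e = 37.5 − 43.5 = -6
h=11: ŷ = 3.5 + 4·11 = 47.5; e = 52.5 − 47.5 = 5
h=12: ŷ = 3.5 + 4·12 = 51.5; e = 51.5 − 51.5 = 0
h=13: ŷ = 3.5 + 4·13 = 55.5; e = 54.5 − 55.5 = -1

2, -6, 5, 0, -1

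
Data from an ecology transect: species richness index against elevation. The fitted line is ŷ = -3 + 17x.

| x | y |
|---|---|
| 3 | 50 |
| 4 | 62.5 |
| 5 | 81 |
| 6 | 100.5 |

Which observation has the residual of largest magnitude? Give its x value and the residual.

x=3: ŷ = -3 + 17·3 = 48; r = 50 − 48 = 2
x=4: ŷ = -3 + 17·4 = 65; r = 62.5 − 65 = -2.5
x=5: ŷ = -3 + 17·5 = 82; r = 81 − 82 = -1
x=6: ŷ = -3 + 17·6 = 99; r = 100.5 − 99 = 1.5
Largest |r| is 2.5 at x = 4, residual -2.5.

x = 4, r = -2.5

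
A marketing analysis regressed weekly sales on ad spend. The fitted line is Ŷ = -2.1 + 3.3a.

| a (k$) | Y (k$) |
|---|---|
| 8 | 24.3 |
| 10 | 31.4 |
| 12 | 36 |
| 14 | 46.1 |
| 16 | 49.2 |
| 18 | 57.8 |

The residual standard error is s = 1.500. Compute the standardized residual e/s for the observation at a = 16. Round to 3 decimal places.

Ŷ = -2.1 + 3.3·16 = 50.7
e = 49.2 − 50.7 = -1.5
e/s = -1.5 / 1.500 = -1.000

-1.000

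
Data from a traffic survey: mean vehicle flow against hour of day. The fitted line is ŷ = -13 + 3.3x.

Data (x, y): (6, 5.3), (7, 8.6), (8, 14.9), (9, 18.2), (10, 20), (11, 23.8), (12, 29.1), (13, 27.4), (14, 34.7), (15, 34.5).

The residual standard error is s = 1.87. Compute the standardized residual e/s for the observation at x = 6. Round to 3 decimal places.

ŷ = -13 + 3.3·6 = 6.8
e = 5.3 − 6.8 = -1.5
e/s = -1.5 / 1.87 = -0.802

-0.802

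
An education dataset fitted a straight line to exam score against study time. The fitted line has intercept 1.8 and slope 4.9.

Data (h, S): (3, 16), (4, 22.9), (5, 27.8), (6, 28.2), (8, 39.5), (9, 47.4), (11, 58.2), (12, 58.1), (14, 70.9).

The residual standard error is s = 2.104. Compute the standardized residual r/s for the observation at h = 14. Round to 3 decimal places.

Ŝ = 1.8 + 4.9·14 = 70.4
r = 70.9 − 70.4 = 0.5
r/s = 0.5 / 2.104 = 0.238

0.238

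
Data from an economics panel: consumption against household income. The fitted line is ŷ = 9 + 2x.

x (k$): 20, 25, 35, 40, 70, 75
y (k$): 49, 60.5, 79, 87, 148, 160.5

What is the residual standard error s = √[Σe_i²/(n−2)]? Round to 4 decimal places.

s = 1.5411

x=20: ŷ = 9 + 2·20 = 49; e = 49 − 49 = 0
x=25: ŷ = 9 + 2·25 = 59; e = 60.5 − 59 = 1.5
x=35: ŷ = 9 + 2·35 = 79; e = 79 − 79 = 0
x=40: ŷ = 9 + 2·40 = 89; e = 87 − 89 = -2
x=70: ŷ = 9 + 2·70 = 149; e = 148 − 149 = -1
x=75: ŷ = 9 + 2·75 = 159; e = 160.5 − 159 = 1.5
SSE = 0 + 2.25 + 0 + 4 + 1 + 2.25 = 9.5
s = √(9.5/4) = √2.375 ≈ 1.5411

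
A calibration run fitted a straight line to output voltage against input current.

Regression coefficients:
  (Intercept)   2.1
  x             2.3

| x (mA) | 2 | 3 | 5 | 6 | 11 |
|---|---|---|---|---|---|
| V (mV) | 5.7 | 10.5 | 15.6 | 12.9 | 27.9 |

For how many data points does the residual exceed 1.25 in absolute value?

x=2: V̂ = 2.1 + 2.3·2 = 6.7; r = 5.7 − 6.7 = -1
x=3: V̂ = 2.1 + 2.3·3 = 9; r = 10.5 − 9 = 1.5
x=5: V̂ = 2.1 + 2.3·5 = 13.6; r = 15.6 − 13.6 = 2
x=6: V̂ = 2.1 + 2.3·6 = 15.9; r = 12.9 − 15.9 = -3
x=11: V̂ = 2.1 + 2.3·11 = 27.4; r = 27.9 − 27.4 = 0.5
|r| > 1.25: x=3 (|r|=1.5), x=5 (|r|=2), x=6 (|r|=3) → 3

3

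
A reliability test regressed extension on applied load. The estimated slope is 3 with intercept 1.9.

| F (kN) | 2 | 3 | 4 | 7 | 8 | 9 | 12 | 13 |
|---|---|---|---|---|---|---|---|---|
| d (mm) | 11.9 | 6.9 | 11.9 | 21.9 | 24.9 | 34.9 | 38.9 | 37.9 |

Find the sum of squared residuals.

SSE = 84

F=2: ŷ = 1.9 + 3·2 = 7.9; e = 11.9 − 7.9 = 4
F=3: ŷ = 1.9 + 3·3 = 10.9; e = 6.9 − 10.9 = -4
F=4: ŷ = 1.9 + 3·4 = 13.9; e = 11.9 − 13.9 = -2
F=7: ŷ = 1.9 + 3·7 = 22.9; e = 21.9 − 22.9 = -1
F=8: ŷ = 1.9 + 3·8 = 25.9; e = 24.9 − 25.9 = -1
F=9: ŷ = 1.9 + 3·9 = 28.9; e = 34.9 − 28.9 = 6
F=12: ŷ = 1.9 + 3·12 = 37.9; e = 38.9 − 37.9 = 1
F=13: ŷ = 1.9 + 3·13 = 40.9; e = 37.9 − 40.9 = -3
SSE = 16 + 16 + 4 + 1 + 1 + 36 + 1 + 9 = 84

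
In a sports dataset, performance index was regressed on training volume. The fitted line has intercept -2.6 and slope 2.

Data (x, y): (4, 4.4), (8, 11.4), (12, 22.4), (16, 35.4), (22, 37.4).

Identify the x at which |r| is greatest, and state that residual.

x = 16, r = 6

x=4: ŷ = -2.6 + 2·4 = 5.4; r = 4.4 − 5.4 = -1
x=8: ŷ = -2.6 + 2·8 = 13.4; r = 11.4 − 13.4 = -2
x=12: ŷ = -2.6 + 2·12 = 21.4; r = 22.4 − 21.4 = 1
x=16: ŷ = -2.6 + 2·16 = 29.4; r = 35.4 − 29.4 = 6
x=22: ŷ = -2.6 + 2·22 = 41.4; r = 37.4 − 41.4 = -4
Largest |r| is 6 at x = 16, residual 6.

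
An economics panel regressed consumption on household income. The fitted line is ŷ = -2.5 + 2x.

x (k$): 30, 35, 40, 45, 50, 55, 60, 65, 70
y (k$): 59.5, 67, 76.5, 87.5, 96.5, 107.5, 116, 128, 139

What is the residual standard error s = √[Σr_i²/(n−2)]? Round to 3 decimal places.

x=30: ŷ = -2.5 + 2·30 = 57.5; r = 59.5 − 57.5 = 2
x=35: ŷ = -2.5 + 2·35 = 67.5; r = 67 − 67.5 = -0.5
x=40: ŷ = -2.5 + 2·40 = 77.5; r = 76.5 − 77.5 = -1
x=45: ŷ = -2.5 + 2·45 = 87.5; r = 87.5 − 87.5 = 0
x=50: ŷ = -2.5 + 2·50 = 97.5; r = 96.5 − 97.5 = -1
x=55: ŷ = -2.5 + 2·55 = 107.5; r = 107.5 − 107.5 = 0
x=60: ŷ = -2.5 + 2·60 = 117.5; r = 116 − 117.5 = -1.5
x=65: ŷ = -2.5 + 2·65 = 127.5; r = 128 − 127.5 = 0.5
x=70: ŷ = -2.5 + 2·70 = 137.5; r = 139 − 137.5 = 1.5
SSE = 4 + 0.25 + 1 + 0 + 1 + 0 + 2.25 + 0.25 + 2.25 = 11
s = √(11/7) = √1.57143 ≈ 1.254

s = 1.254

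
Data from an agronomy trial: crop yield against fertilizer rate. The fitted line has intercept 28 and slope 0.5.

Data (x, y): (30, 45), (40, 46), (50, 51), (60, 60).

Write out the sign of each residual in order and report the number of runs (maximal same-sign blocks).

3 runs

x=30: ŷ = 28 + 0.5·30 = 43; e = 45 − 43 = 2
x=40: ŷ = 28 + 0.5·40 = 48; e = 46 − 48 = -2
x=50: ŷ = 28 + 0.5·50 = 53; e = 51 − 53 = -2
x=60: ŷ = 28 + 0.5·60 = 58; e = 60 − 58 = 2
Signs: + − − +
Runs: +×1, −×2, +×1 → 3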